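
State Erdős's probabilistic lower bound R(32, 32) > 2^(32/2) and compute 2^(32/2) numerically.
2^(32/2) = 65536; so R(32, 32) > 65536

Colour each edge of K_n uniformly at random with red/blue. The expected number of monochromatic K_32 is C(n, 32) · 2 · 2^(−C(32,2)). If C(n, 32) · 2^(1 − C(32,2)) < 1, then with positive probability no monochromatic K_32 exists, so R(32, 32) > n. The standard estimate C(n, 32) ≤ n^32/32! shows this inequality holds whenever n ≤ 2^(32/2) (since 32! · 2^(C(32,2) − 1) > 2^(32^2/2) ≥ n^32). Hence R(32, 32) > 2^(32/2) = 65536.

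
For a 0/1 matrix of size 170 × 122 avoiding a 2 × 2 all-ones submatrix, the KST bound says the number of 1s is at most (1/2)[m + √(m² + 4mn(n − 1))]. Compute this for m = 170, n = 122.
z(170, 122; 2, 2) ≤ (1/2)[170 + √(170² + 4·170·122·121)] = (1/2)[170 + √10067060] = 1671.4315

Kővári–Sós–Turán: let r_1, ..., r_170 be the row sums and z = Σ r_i the total number of 1s. Each pair of columns can share at most one row with both entries 1 (else a 2×2 all-ones block appears), so Σ_i C(r_i, 2) ≤ C(122, 2) = 7381. By convexity Σ_i C(r_i, 2) ≥ 170·C(z/170, 2) = z(z − 170)/(2·170), giving z² − 170z − 170·122·121 ≤ 0 and hence z ≤ (1/2)[170 + √(28900 + 4·2509540)] = (1/2)[170 + √10067060] ≈ (1/2)(170 + 3172.8631) = 1671.4315.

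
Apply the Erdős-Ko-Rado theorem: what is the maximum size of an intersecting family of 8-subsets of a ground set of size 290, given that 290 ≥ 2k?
max |F| = C(289, 7) = 31049696504112

Erdős-Ko-Rado (1961): when n ≥ 2k, max |F| = C(n−1, k−1). The bound is attained by the star {A : i ∈ A} for any fixed i ∈ [n]. Here C(290−1, 8−1) = C(289, 7) = 31049696504112.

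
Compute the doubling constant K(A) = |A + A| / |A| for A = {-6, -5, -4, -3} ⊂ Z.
K = |A + A| / |A| = 7/4

Enumerate A + A = {a + b : a, b ∈ A}. With |A| = 4, there are |A|^2 = 16 ordered sum pairs; collecting distinct values, A + A = {-12, -11, -10, -9, -8, -7, -6}, so |A + A| = 7. Thus K = 7/4. Here |A + A| = 2|A| − 1 = 7, the minimum possible — so K = 7/4 is minimal, which holds iff A is an arithmetic progression.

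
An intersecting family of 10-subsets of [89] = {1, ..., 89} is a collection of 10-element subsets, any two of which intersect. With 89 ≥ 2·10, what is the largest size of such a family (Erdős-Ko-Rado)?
max |F| = C(88, 9) = 571350360240

The Erdős-Ko-Rado theorem states: for n ≥ 2k, an intersecting family of k-subsets of an n-element set has size at most C(n − 1, k − 1), with equality for 'star' families {A ⊆ [n] : |A| = k, i ∈ A} (fix an element i). For n = 89, k = 10: C(88, 9) = 571350360240.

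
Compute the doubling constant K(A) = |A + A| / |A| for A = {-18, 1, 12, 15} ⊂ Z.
K = |A + A| / |A| = 10/4 = 5/2

Enumerate A + A = {a + b : a, b ∈ A}. With |A| = 4, there are |A|^2 = 16 ordered sum pairs; collecting distinct values, A + A = {-36, -17, -6, -3, 2, 13, 16, 24, 27, 30}, so |A + A| = 10. Thus K = 10/4 = 5/2. For comparison, the minimum possible |A + A| over all 4-element sets is 2·4 − 1 = 7 (so min K = 7/4), attained only by arithmetic progressions.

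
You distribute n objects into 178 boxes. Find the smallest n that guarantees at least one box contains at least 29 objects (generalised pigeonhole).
n = (29 − 1)·178 + 1 = 4985

By the generalised pigeonhole principle, to guarantee some box contains ≥ r objects we need more than (r − 1) · k objects total. Threshold: n = (r − 1) · k + 1. With r = 29 and k = 178: n = 28 · 178 + 1 = 4984 + 1 = 4985. For n = 4984 = 28 · 178, we can put exactly 28 objects in every box, avoiding 29 in any single one — so 4985 is tight.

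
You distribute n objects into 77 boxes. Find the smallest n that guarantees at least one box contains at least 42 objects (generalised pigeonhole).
n = (42 − 1)·77 + 1 = 3158

By the generalised pigeonhole principle, to guarantee some box contains ≥ r objects we need more than (r − 1) · k objects total. Threshold: n = (r − 1) · k + 1. With r = 42 and k = 77: n = 41 · 77 + 1 = 3157 + 1 = 3158. For n = 3157 = 41 · 77, we can put exactly 41 objects in every box, avoiding 42 in any single one — so 3158 is tight.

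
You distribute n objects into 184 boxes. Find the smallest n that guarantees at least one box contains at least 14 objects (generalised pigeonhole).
n = (14 − 1)·184 + 1 = 2393

By the generalised pigeonhole principle, to guarantee some box contains ≥ r objects we need more than (r − 1) · k objects total. Threshold: n = (r − 1) · k + 1. With r = 14 and k = 184: n = 13 · 184 + 1 = 2392 + 1 = 2393. For n = 2392 = 13 · 184, we can put exactly 13 objects in every box, avoiding 14 in any single one — so 2393 is tight.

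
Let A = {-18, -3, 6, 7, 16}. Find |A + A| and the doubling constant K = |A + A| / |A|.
K = |A + A| / |A| = 14/5

Enumerate A + A = {a + b : a, b ∈ A}. With |A| = 5, there are |A|^2 = 25 ordered sum pairs; collecting distinct values, A + A = {-36, -21, -12, -11, -6, -2, 3, 4, 12, 13, 14, 22, 23, 32}, so |A + A| = 14. Thus K = 14/5. For comparison, the minimum possible |A + A| over all 5-element sets is 2·5 − 1 = 9 (so min K = 9/5), attained only by arithmetic progressions.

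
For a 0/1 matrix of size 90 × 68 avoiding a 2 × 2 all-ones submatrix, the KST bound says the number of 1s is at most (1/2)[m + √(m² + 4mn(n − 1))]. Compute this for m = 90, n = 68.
z(90, 68; 2, 2) ≤ (1/2)[90 + √(90² + 4·90·68·67)] = (1/2)[90 + √1648260] = 686.9229

Kővári–Sós–Turán: let r_1, ..., r_90 be the row sums and z = Σ r_i the total number of 1s. Each pair of columns can share at most one row with both entries 1 (else a 2×2 all-ones block appears), so Σ_i C(r_i, 2) ≤ C(68, 2) = 2278. By convexity Σ_i C(r_i, 2) ≥ 90·C(z/90, 2) = z(z − 90)/(2·90), giving z² − 90z − 90·68·67 ≤ 0 and hence z ≤ (1/2)[90 + √(8100 + 4·410040)] = (1/2)[90 + √1648260] ≈ (1/2)(90 + 1283.8458) = 686.9229.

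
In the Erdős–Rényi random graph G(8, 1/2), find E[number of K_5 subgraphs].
E[# K_5] = C(8, 5) · (1/2)^C(5, 2) = 56 / 2^10 = 7/128 = 0.0546875

For each 5-subset S of vertices (there are C(8, 5) = 56 such S), let X_S = 1 if S induces a K_5 (all C(5, 2) = 10 edges present). Then P(X_S = 1) = (1/2)^10 = 1/1024. By linearity of expectation, E[# K_5] = C(8, 5) · (1/2)^10 = 56 / 1024 = 7/128 = 0.0546875.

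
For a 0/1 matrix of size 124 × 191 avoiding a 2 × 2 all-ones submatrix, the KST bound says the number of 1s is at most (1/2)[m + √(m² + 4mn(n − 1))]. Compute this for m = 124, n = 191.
z(124, 191; 2, 2) ≤ (1/2)[124 + √(124² + 4·124·191·190)] = (1/2)[124 + √18015216] = 2184.2168

Kővári–Sós–Turán: let r_1, ..., r_124 be the row sums and z = Σ r_i the total number of 1s. Each pair of columns can share at most one row with both entries 1 (else a 2×2 all-ones block appears), so Σ_i C(r_i, 2) ≤ C(191, 2) = 18145. By convexity Σ_i C(r_i, 2) ≥ 124·C(z/124, 2) = z(z − 124)/(2·124), giving z² − 124z − 124·191·190 ≤ 0 and hence z ≤ (1/2)[124 + √(15376 + 4·4499960)] = (1/2)[124 + √18015216] ≈ (1/2)(124 + 4244.4335) = 2184.2168.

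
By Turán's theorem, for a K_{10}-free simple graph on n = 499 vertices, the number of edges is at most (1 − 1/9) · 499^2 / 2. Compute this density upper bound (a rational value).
Turán density bound = (8/9) · 499^2/2 = 996004/9 ≈ 110667.1111

Turán's theorem: ex(n, K_{r+1}) is achieved by the complete r-partite Turán graph T(n, r) with parts as balanced as possible, and is at most (1 − 1/r) · n^2/2. For r = 9, n = 499: the density bound is (8/9) · 249001/2 = 996004/9 ≈ 110667.1111. The integer-valued extremum is e(T(499, 9)) = 110666, which is strictly less than the density bound 996004/9 since 9 ∤ 499 (the parts of T(499, 9) cannot all be equal).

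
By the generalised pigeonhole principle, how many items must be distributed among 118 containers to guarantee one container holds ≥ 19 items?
n = (19 − 1)·118 + 1 = 2125

By the generalised pigeonhole principle, to guarantee some box contains ≥ r objects we need more than (r − 1) · k objects total. Threshold: n = (r − 1) · k + 1. With r = 19 and k = 118: n = 18 · 118 + 1 = 2124 + 1 = 2125. For n = 2124 = 18 · 118, we can put exactly 18 objects in every box, avoiding 19 in any single one — so 2125 is tight.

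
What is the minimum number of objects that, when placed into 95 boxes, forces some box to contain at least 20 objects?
n = (20 − 1)·95 + 1 = 1806

By the generalised pigeonhole principle, to guarantee some box contains ≥ r objects we need more than (r − 1) · k objects total. Threshold: n = (r − 1) · k + 1. With r = 20 and k = 95: n = 19 · 95 + 1 = 1805 + 1 = 1806. For n = 1805 = 19 · 95, we can put exactly 19 objects in every box, avoiding 20 in any single one — so 1806 is tight.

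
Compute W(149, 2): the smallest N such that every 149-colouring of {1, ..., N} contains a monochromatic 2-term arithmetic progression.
W(149, 2) = 149 + 1 = 150

A 2-term AP is any pair of integers, so a monochromatic 2-AP exists iff some colour is used at least twice. With 149 colours, the colouring i ↦ i on {1, ..., 149} uses each colour once, avoiding any monochromatic pair, so W(149, 2) > 149. For {1, ..., 150}, pigeonhole forces two integers of the same colour, which form a monochromatic 2-AP. Hence W(149, 2) = 150.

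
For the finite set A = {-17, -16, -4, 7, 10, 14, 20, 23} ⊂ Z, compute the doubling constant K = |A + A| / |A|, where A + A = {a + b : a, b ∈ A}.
K = |A + A| / |A| = 33/8

Enumerate A + A = {a + b : a, b ∈ A}. With |A| = 8, there are |A|^2 = 64 ordered sum pairs; collecting distinct values, A + A = {-34, -33, -32, -21, -20, -10, -9, -8, -7, -6, -3, -2, 3, 4, 6, 7, 10, 14, 16, 17, 19, 20, 21, 24, 27, 28, 30, 33, 34, 37, 40, 43, 46}, so |A + A| = 33. Thus K = 33/8. For comparison, the minimum possible |A + A| over all 8-element sets is 2·8 − 1 = 15 (so min K = 15/8), attained only by arithmetic progressions.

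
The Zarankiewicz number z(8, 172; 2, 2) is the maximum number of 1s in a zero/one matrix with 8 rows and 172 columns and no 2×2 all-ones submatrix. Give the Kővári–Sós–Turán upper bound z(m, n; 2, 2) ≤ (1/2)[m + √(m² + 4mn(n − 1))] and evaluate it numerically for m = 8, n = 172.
z(8, 172; 2, 2) ≤ (1/2)[8 + √(8² + 4·8·172·171)] = (1/2)[8 + √941248] = 489.0897

Kővári–Sós–Turán: let r_1, ..., r_8 be the row sums and z = Σ r_i the total number of 1s. Each pair of columns can share at most one row with both entries 1 (else a 2×2 all-ones block appears), so Σ_i C(r_i, 2) ≤ C(172, 2) = 14706. By convexity Σ_i C(r_i, 2) ≥ 8·C(z/8, 2) = z(z − 8)/(2·8), giving z² − 8z − 8·172·171 ≤ 0 and hence z ≤ (1/2)[8 + √(64 + 4·235296)] = (1/2)[8 + √941248] ≈ (1/2)(8 + 970.1794) = 489.0897.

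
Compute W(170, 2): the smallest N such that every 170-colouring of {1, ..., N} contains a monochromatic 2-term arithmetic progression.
W(170, 2) = 170 + 1 = 171

A 2-term AP is any pair of integers, so a monochromatic 2-AP exists iff some colour is used at least twice. With 170 colours, the colouring i ↦ i on {1, ..., 170} uses each colour once, avoiding any monochromatic pair, so W(170, 2) > 170. For {1, ..., 171}, pigeonhole forces two integers of the same colour, which form a monochromatic 2-AP. Hence W(170, 2) = 171.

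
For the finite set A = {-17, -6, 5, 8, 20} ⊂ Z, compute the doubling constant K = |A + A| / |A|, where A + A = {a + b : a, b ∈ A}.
K = |A + A| / |A| = 14/5

Enumerate A + A = {a + b : a, b ∈ A}. With |A| = 5, there are |A|^2 = 25 ordered sum pairs; collecting distinct values, A + A = {-34, -23, -12, -9, -1, 2, 3, 10, 13, 14, 16, 25, 28, 40}, so |A + A| = 14. Thus K = 14/5. For comparison, the minimum possible |A + A| over all 5-element sets is 2·5 − 1 = 9 (so min K = 9/5), attained only by arithmetic progressions.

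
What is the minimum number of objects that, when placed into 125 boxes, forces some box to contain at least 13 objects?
n = (13 − 1)·125 + 1 = 1501

By the generalised pigeonhole principle, to guarantee some box contains ≥ r objects we need more than (r − 1) · k objects total. Threshold: n = (r − 1) · k + 1. With r = 13 and k = 125: n = 12 · 125 + 1 = 1500 + 1 = 1501. For n = 1500 = 12 · 125, we can put exactly 12 objects in every box, avoiding 13 in any single one — so 1501 is tight.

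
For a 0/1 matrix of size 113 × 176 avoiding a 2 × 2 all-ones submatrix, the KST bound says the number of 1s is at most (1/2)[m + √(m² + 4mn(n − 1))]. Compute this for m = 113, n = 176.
z(113, 176; 2, 2) ≤ (1/2)[113 + √(113² + 4·113·176·175)] = (1/2)[113 + √13934369] = 1922.9384

Kővári–Sós–Turán: let r_1, ..., r_113 be the row sums and z = Σ r_i the total number of 1s. Each pair of columns can share at most one row with both entries 1 (else a 2×2 all-ones block appears), so Σ_i C(r_i, 2) ≤ C(176, 2) = 15400. By convexity Σ_i C(r_i, 2) ≥ 113·C(z/113, 2) = z(z − 113)/(2·113), giving z² − 113z − 113·176·175 ≤ 0 and hence z ≤ (1/2)[113 + √(12769 + 4·3480400)] = (1/2)[113 + √13934369] ≈ (1/2)(113 + 3732.8768) = 1922.9384.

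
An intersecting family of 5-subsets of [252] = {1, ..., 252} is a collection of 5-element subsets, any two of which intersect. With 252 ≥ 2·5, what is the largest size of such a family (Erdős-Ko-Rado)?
max |F| = C(251, 4) = 161455750

The Erdős-Ko-Rado theorem states: for n ≥ 2k, an intersecting family of k-subsets of an n-element set has size at most C(n − 1, k − 1), with equality for 'star' families {A ⊆ [n] : |A| = k, i ∈ A} (fix an element i). For n = 252, k = 5: C(251, 4) = 161455750.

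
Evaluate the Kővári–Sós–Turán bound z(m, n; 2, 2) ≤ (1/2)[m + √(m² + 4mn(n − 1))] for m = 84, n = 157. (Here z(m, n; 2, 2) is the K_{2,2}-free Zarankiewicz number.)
z(84, 157; 2, 2) ≤ (1/2)[84 + √(84² + 4·84·157·156)] = (1/2)[84 + √8236368] = 1476.9537

Kővári–Sós–Turán: let r_1, ..., r_84 be the row sums and z = Σ r_i the total number of 1s. Each pair of columns can share at most one row with both entries 1 (else a 2×2 all-ones block appears), so Σ_i C(r_i, 2) ≤ C(157, 2) = 12246. By convexity Σ_i C(r_i, 2) ≥ 84·C(z/84, 2) = z(z − 84)/(2·84), giving z² − 84z − 84·157·156 ≤ 0 and hence z ≤ (1/2)[84 + √(7056 + 4·2057328)] = (1/2)[84 + √8236368] ≈ (1/2)(84 + 2869.9073) = 1476.9537.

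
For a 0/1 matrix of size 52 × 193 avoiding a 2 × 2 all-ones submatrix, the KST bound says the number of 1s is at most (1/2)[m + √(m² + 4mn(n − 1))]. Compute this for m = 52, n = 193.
z(52, 193; 2, 2) ≤ (1/2)[52 + √(52² + 4·52·193·192)] = (1/2)[52 + √7710352] = 1414.376

Kővári–Sós–Turán: let r_1, ..., r_52 be the row sums and z = Σ r_i the total number of 1s. Each pair of columns can share at most one row with both entries 1 (else a 2×2 all-ones block appears), so Σ_i C(r_i, 2) ≤ C(193, 2) = 18528. By convexity Σ_i C(r_i, 2) ≥ 52·C(z/52, 2) = z(z − 52)/(2·52), giving z² − 52z − 52·193·192 ≤ 0 and hence z ≤ (1/2)[52 + √(2704 + 4·1926912)] = (1/2)[52 + √7710352] ≈ (1/2)(52 + 2776.7521) = 1414.376.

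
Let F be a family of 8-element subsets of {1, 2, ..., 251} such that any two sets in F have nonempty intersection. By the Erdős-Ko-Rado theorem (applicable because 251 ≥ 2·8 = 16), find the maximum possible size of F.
max |F| = C(250, 7) = 11126241217000

The Erdős-Ko-Rado theorem states: for n ≥ 2k, an intersecting family of k-subsets of an n-element set has size at most C(n − 1, k − 1), with equality for 'star' families {A ⊆ [n] : |A| = k, i ∈ A} (fix an element i). For n = 251, k = 8: C(250, 7) = 11126241217000.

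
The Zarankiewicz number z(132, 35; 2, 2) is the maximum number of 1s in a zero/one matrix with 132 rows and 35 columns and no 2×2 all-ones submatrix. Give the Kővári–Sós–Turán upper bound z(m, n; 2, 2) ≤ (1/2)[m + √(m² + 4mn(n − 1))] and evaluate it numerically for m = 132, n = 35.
z(132, 35; 2, 2) ≤ (1/2)[132 + √(132² + 4·132·35·34)] = (1/2)[132 + √645744] = 467.791

Kővári–Sós–Turán: let r_1, ..., r_132 be the row sums and z = Σ r_i the total number of 1s. Each pair of columns can share at most one row with both entries 1 (else a 2×2 all-ones block appears), so Σ_i C(r_i, 2) ≤ C(35, 2) = 595. By convexity Σ_i C(r_i, 2) ≥ 132·C(z/132, 2) = z(z − 132)/(2·132), giving z² − 132z − 132·35·34 ≤ 0 and hence z ≤ (1/2)[132 + √(17424 + 4·157080)] = (1/2)[132 + √645744] ≈ (1/2)(132 + 803.582) = 467.791.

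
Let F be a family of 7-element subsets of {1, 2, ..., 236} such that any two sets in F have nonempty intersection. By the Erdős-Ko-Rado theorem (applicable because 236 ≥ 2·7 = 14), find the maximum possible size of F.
max |F| = C(235, 6) = 219348639510

The Erdős-Ko-Rado theorem states: for n ≥ 2k, an intersecting family of k-subsets of an n-element set has size at most C(n − 1, k − 1), with equality for 'star' families {A ⊆ [n] : |A| = k, i ∈ A} (fix an element i). For n = 236, k = 7: C(235, 6) = 219348639510.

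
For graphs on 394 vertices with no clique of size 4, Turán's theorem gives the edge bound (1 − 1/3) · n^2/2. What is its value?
Turán density bound = (2/3) · 394^2/2 = 155236/3 ≈ 51745.3333

Turán's theorem: ex(n, K_{r+1}) is achieved by the complete r-partite Turán graph T(n, r) with parts as balanced as possible, and is at most (1 − 1/r) · n^2/2. For r = 3, n = 394: the density bound is (2/3) · 155236/2 = 155236/3 ≈ 51745.3333. The integer-valued extremum is e(T(394, 3)) = 51745, which is strictly less than the density bound 155236/3 since 3 ∤ 394 (the parts of T(394, 3) cannot all be equal).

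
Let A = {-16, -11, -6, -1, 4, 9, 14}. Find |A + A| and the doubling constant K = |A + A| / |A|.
K = |A + A| / |A| = 13/7

Enumerate A + A = {a + b : a, b ∈ A}. With |A| = 7, there are |A|^2 = 49 ordered sum pairs; collecting distinct values, A + A = {-32, -27, -22, -17, -12, -7, -2, 3, 8, 13, 18, 23, 28}, so |A + A| = 13. Thus K = 13/7. Here |A + A| = 2|A| − 1 = 13, the minimum possible — so K = 13/7 is minimal, which holds iff A is an arithmetic progression.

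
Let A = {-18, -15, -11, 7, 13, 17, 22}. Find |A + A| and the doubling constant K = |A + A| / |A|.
K = |A + A| / |A| = 27/7

Enumerate A + A = {a + b : a, b ∈ A}. With |A| = 7, there are |A|^2 = 49 ordered sum pairs; collecting distinct values, A + A = {-36, -33, -30, -29, -26, -22, -11, -8, -5, -4, -2, -1, 2, 4, 6, 7, 11, 14, 20, 24, 26, 29, 30, 34, 35, 39, 44}, so |A + A| = 27. Thus K = 27/7. For comparison, the minimum possible |A + A| over all 7-element sets is 2·7 − 1 = 13 (so min K = 13/7), attained only by arithmetic progressions.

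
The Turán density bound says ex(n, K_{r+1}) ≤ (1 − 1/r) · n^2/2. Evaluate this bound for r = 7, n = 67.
Turán density bound = (6/7) · 67^2/2 = 13467/7 ≈ 1923.8571

Turán's theorem: ex(n, K_{r+1}) is achieved by the complete r-partite Turán graph T(n, r) with parts as balanced as possible, and is at most (1 − 1/r) · n^2/2. For r = 7, n = 67: the density bound is (6/7) · 4489/2 = 13467/7 ≈ 1923.8571. The integer-valued extremum is e(T(67, 7)) = 1923, which is strictly less than the density bound 13467/7 since 7 ∤ 67 (the parts of T(67, 7) cannot all be equal).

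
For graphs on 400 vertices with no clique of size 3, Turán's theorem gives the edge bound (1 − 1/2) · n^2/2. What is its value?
Turán density bound = (1/2) · 400^2/2 = 40000

Turán's theorem: ex(n, K_{r+1}) is achieved by the complete r-partite Turán graph T(n, r) with parts as balanced as possible, and is at most (1 − 1/r) · n^2/2. For r = 2, n = 400: the density bound is (1/2) · 160000/2 = 40000. Since 2 ∣ 400, the Turán graph T(400, 2) has parts of equal size 200, and its edge count e(T(400, 2)) = 40000 attains the density bound exactly.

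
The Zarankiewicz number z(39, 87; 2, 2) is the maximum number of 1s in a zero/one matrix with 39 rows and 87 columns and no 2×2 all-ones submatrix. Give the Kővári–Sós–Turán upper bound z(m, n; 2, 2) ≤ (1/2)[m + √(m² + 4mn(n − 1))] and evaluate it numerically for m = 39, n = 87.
z(39, 87; 2, 2) ≤ (1/2)[39 + √(39² + 4·39·87·86)] = (1/2)[39 + √1168713] = 560.0352

Kővári–Sós–Turán: let r_1, ..., r_39 be the row sums and z = Σ r_i the total number of 1s. Each pair of columns can share at most one row with both entries 1 (else a 2×2 all-ones block appears), so Σ_i C(r_i, 2) ≤ C(87, 2) = 3741. By convexity Σ_i C(r_i, 2) ≥ 39·C(z/39, 2) = z(z − 39)/(2·39), giving z² − 39z − 39·87·86 ≤ 0 and hence z ≤ (1/2)[39 + √(1521 + 4·291798)] = (1/2)[39 + √1168713] ≈ (1/2)(39 + 1081.0703) = 560.0352.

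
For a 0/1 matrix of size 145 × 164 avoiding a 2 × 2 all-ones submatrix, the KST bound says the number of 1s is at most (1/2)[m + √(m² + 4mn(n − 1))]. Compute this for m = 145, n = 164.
z(145, 164; 2, 2) ≤ (1/2)[145 + √(145² + 4·145·164·163)] = (1/2)[145 + √15525585] = 2042.6259

Kővári–Sós–Turán: let r_1, ..., r_145 be the row sums and z = Σ r_i the total number of 1s. Each pair of columns can share at most one row with both entries 1 (else a 2×2 all-ones block appears), so Σ_i C(r_i, 2) ≤ C(164, 2) = 13366. By convexity Σ_i C(r_i, 2) ≥ 145·C(z/145, 2) = z(z − 145)/(2·145), giving z² − 145z − 145·164·163 ≤ 0 and hence z ≤ (1/2)[145 + √(21025 + 4·3876140)] = (1/2)[145 + √15525585] ≈ (1/2)(145 + 3940.2519) = 2042.6259.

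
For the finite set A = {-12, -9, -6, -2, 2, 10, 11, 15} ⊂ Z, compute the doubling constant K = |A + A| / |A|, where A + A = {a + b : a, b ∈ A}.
K = |A + A| / |A| = 31/8

Enumerate A + A = {a + b : a, b ∈ A}. With |A| = 8, there are |A|^2 = 64 ordered sum pairs; collecting distinct values, A + A = {-24, -21, -18, -15, -14, -12, -11, -10, -8, -7, -4, -2, -1, 0, 1, 2, 3, 4, 5, 6, 8, 9, 12, 13, 17, 20, 21, 22, 25, 26, 30}, so |A + A| = 31. Thus K = 31/8. For comparison, the minimum possible |A + A| over all 8-element sets is 2·8 − 1 = 15 (so min K = 15/8), attained only by arithmetic progressions.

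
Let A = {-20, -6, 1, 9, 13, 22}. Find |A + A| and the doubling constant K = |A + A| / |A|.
K = |A + A| / |A| = 20/6 = 10/3

Enumerate A + A = {a + b : a, b ∈ A}. With |A| = 6, there are |A|^2 = 36 ordered sum pairs; collecting distinct values, A + A = {-40, -26, -19, -12, -11, -7, -5, 2, 3, 7, 10, 14, 16, 18, 22, 23, 26, 31, 35, 44}, so |A + A| = 20. Thus K = 20/6 = 10/3. For comparison, the minimum possible |A + A| over all 6-element sets is 2·6 − 1 = 11 (so min K = 11/6), attained only by arithmetic progressions.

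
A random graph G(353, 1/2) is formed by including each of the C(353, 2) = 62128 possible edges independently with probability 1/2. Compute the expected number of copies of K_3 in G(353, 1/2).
E[# K_3] = C(353, 3) · (1/2)^C(3, 2) = 7268976 / 2^3 = 908622

For each 3-subset S of vertices (there are C(353, 3) = 7268976 such S), let X_S = 1 if S induces a K_3 (all C(3, 2) = 3 edges present). Then P(X_S = 1) = (1/2)^3 = 1/8. By linearity of expectation, E[# K_3] = C(353, 3) · (1/2)^3 = 7268976 / 8 = 908622.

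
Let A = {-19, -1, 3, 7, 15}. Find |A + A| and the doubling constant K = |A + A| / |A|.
K = |A + A| / |A| = 13/5

Enumerate A + A = {a + b : a, b ∈ A}. With |A| = 5, there are |A|^2 = 25 ordered sum pairs; collecting distinct values, A + A = {-38, -20, -16, -12, -4, -2, 2, 6, 10, 14, 18, 22, 30}, so |A + A| = 13. Thus K = 13/5. For comparison, the minimum possible |A + A| over all 5-element sets is 2·5 − 1 = 9 (so min K = 9/5), attained only by arithmetic progressions.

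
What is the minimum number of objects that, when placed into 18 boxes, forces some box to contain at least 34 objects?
n = (34 − 1)·18 + 1 = 595

By the generalised pigeonhole principle, to guarantee some box contains ≥ r objects we need more than (r − 1) · k objects total. Threshold: n = (r − 1) · k + 1. With r = 34 and k = 18: n = 33 · 18 + 1 = 594 + 1 = 595. For n = 594 = 33 · 18, we can put exactly 33 objects in every box, avoiding 34 in any single one — so 595 is tight.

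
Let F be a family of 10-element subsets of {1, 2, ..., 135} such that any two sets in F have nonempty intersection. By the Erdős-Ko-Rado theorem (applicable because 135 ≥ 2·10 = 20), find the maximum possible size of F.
max |F| = C(134, 9) = 29171309943776

The Erdős-Ko-Rado theorem states: for n ≥ 2k, an intersecting family of k-subsets of an n-element set has size at most C(n − 1, k − 1), with equality for 'star' families {A ⊆ [n] : |A| = k, i ∈ A} (fix an element i). For n = 135, k = 10: C(134, 9) = 29171309943776.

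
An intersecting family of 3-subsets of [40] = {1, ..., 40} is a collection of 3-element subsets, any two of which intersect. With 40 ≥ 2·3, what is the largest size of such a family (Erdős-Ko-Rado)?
max |F| = C(39, 2) = 741

The Erdős-Ko-Rado theorem states: for n ≥ 2k, an intersecting family of k-subsets of an n-element set has size at most C(n − 1, k − 1), with equality for 'star' families {A ⊆ [n] : |A| = k, i ∈ A} (fix an element i). For n = 40, k = 3: C(39, 2) = 741.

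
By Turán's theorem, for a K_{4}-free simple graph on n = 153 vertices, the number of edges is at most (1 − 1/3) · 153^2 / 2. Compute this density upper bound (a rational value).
Turán density bound = (2/3) · 153^2/2 = 7803

Turán's theorem: ex(n, K_{r+1}) is achieved by the complete r-partite Turán graph T(n, r) with parts as balanced as possible, and is at most (1 − 1/r) · n^2/2. For r = 3, n = 153: the density bound is (2/3) · 23409/2 = 7803. Since 3 ∣ 153, the Turán graph T(153, 3) has parts of equal size 51, and its edge count e(T(153, 3)) = 7803 attains the density bound exactly.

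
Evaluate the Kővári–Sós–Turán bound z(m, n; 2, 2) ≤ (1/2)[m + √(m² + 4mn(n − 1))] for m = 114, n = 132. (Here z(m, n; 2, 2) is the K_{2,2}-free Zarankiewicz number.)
z(114, 132; 2, 2) ≤ (1/2)[114 + √(114² + 4·114·132·131)] = (1/2)[114 + √7898148] = 1462.1822

Kővári–Sós–Turán: let r_1, ..., r_114 be the row sums and z = Σ r_i the total number of 1s. Each pair of columns can share at most one row with both entries 1 (else a 2×2 all-ones block appears), so Σ_i C(r_i, 2) ≤ C(132, 2) = 8646. By convexity Σ_i C(r_i, 2) ≥ 114·C(z/114, 2) = z(z − 114)/(2·114), giving z² − 114z − 114·132·131 ≤ 0 and hence z ≤ (1/2)[114 + √(12996 + 4·1971288)] = (1/2)[114 + √7898148] ≈ (1/2)(114 + 2810.3644) = 1462.1822.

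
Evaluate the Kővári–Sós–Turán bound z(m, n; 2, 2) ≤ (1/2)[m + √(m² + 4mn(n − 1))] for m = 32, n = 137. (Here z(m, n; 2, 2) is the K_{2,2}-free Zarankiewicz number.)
z(32, 137; 2, 2) ≤ (1/2)[32 + √(32² + 4·32·137·136)] = (1/2)[32 + √2385920] = 788.3212

Kővári–Sós–Turán: let r_1, ..., r_32 be the row sums and z = Σ r_i the total number of 1s. Each pair of columns can share at most one row with both entries 1 (else a 2×2 all-ones block appears), so Σ_i C(r_i, 2) ≤ C(137, 2) = 9316. By convexity Σ_i C(r_i, 2) ≥ 32·C(z/32, 2) = z(z − 32)/(2·32), giving z² − 32z − 32·137·136 ≤ 0 and hence z ≤ (1/2)[32 + √(1024 + 4·596224)] = (1/2)[32 + √2385920] ≈ (1/2)(32 + 1544.6424) = 788.3212.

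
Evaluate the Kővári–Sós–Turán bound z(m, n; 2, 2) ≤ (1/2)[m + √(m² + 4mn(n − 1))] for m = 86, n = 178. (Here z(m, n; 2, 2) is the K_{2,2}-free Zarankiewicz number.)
z(86, 178; 2, 2) ≤ (1/2)[86 + √(86² + 4·86·178·177)] = (1/2)[86 + √10845460] = 1689.6223

Kővári–Sós–Turán: let r_1, ..., r_86 be the row sums and z = Σ r_i the total number of 1s. Each pair of columns can share at most one row with both entries 1 (else a 2×2 all-ones block appears), so Σ_i C(r_i, 2) ≤ C(178, 2) = 15753. By convexity Σ_i C(r_i, 2) ≥ 86·C(z/86, 2) = z(z − 86)/(2·86), giving z² − 86z − 86·178·177 ≤ 0 and hence z ≤ (1/2)[86 + √(7396 + 4·2709516)] = (1/2)[86 + √10845460] ≈ (1/2)(86 + 3293.2446) = 1689.6223.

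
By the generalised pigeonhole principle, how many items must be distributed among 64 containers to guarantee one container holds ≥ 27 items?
n = (27 − 1)·64 + 1 = 1665

By the generalised pigeonhole principle, to guarantee some box contains ≥ r objects we need more than (r − 1) · k objects total. Threshold: n = (r − 1) · k + 1. With r = 27 and k = 64: n = 26 · 64 + 1 = 1664 + 1 = 1665. For n = 1664 = 26 · 64, we can put exactly 26 objects in every box, avoiding 27 in any single one — so 1665 is tight.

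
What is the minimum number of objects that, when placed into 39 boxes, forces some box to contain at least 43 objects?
n = (43 − 1)·39 + 1 = 1639

By the generalised pigeonhole principle, to guarantee some box contains ≥ r objects we need more than (r − 1) · k objects total. Threshold: n = (r − 1) · k + 1. With r = 43 and k = 39: n = 42 · 39 + 1 = 1638 + 1 = 1639. For n = 1638 = 42 · 39, we can put exactly 42 objects in every box, avoiding 43 in any single one — so 1639 is tight.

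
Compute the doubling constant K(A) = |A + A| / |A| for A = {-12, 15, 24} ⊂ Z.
K = |A + A| / |A| = 6/3 = 2

Enumerate A + A = {a + b : a, b ∈ A}. With |A| = 3, there are |A|^2 = 9 ordered sum pairs; collecting distinct values, A + A = {-24, 3, 12, 30, 39, 48}, so |A + A| = 6. Thus K = 6/3 = 2. For comparison, the minimum possible |A + A| over all 3-element sets is 2·3 − 1 = 5 (so min K = 5/3), attained only by arithmetic progressions.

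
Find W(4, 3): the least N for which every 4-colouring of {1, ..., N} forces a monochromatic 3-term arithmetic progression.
W(4, 3) = 76

W(4, 3) = 76. The lower bound W(4, 3) > 75 comes from an explicit good 4-colouring of [1, 75]; the upper bound W(4, 3) ≤ 76 was verified by exhaustive search over 4-colourings of [1, 76].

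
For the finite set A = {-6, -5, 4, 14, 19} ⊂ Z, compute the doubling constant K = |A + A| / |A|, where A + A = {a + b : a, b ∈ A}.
K = |A + A| / |A| = 14/5

Enumerate A + A = {a + b : a, b ∈ A}. With |A| = 5, there are |A|^2 = 25 ordered sum pairs; collecting distinct values, A + A = {-12, -11, -10, -2, -1, 8, 9, 13, 14, 18, 23, 28, 33, 38}, so |A + A| = 14. Thus K = 14/5. For comparison, the minimum possible |A + A| over all 5-element sets is 2·5 − 1 = 9 (so min K = 9/5), attained only by arithmetic progressions.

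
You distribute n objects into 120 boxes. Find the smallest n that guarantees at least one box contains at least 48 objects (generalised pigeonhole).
n = (48 − 1)·120 + 1 = 5641

By the generalised pigeonhole principle, to guarantee some box contains ≥ r objects we need more than (r − 1) · k objects total. Threshold: n = (r − 1) · k + 1. With r = 48 and k = 120: n = 47 · 120 + 1 = 5640 + 1 = 5641. For n = 5640 = 47 · 120, we can put exactly 47 objects in every box, avoiding 48 in any single one — so 5641 is tight.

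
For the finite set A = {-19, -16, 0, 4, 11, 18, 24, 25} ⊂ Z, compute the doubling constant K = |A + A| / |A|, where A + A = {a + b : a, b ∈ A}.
K = |A + A| / |A| = 32/8 = 4

Enumerate A + A = {a + b : a, b ∈ A}. With |A| = 8, there are |A|^2 = 64 ordered sum pairs; collecting distinct values, A + A = {-38, -35, -32, -19, -16, -15, -12, -8, -5, -1, 0, 2, 4, 5, 6, 8, 9, 11, 15, 18, 22, 24, 25, 28, 29, 35, 36, 42, 43, 48, 49, 50}, so |A + A| = 32. Thus K = 32/8 = 4. For comparison, the minimum possible |A + A| over all 8-element sets is 2·8 − 1 = 15 (so min K = 15/8), attained only by arithmetic progressions.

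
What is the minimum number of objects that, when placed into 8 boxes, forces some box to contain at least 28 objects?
n = (28 − 1)·8 + 1 = 217

By the generalised pigeonhole principle, to guarantee some box contains ≥ r objects we need more than (r − 1) · k objects total. Threshold: n = (r − 1) · k + 1. With r = 28 and k = 8: n = 27 · 8 + 1 = 216 + 1 = 217. For n = 216 = 27 · 8, we can put exactly 27 objects in every box, avoiding 28 in any single one — so 217 is tight.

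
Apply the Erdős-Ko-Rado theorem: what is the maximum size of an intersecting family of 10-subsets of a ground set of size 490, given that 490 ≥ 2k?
max |F| = C(489, 9) = 4091261361280404597

Erdős-Ko-Rado (1961): when n ≥ 2k, max |F| = C(n−1, k−1). The bound is attained by the star {A : i ∈ A} for any fixed i ∈ [n]. Here C(490−1, 10−1) = C(489, 9) = 4091261361280404597.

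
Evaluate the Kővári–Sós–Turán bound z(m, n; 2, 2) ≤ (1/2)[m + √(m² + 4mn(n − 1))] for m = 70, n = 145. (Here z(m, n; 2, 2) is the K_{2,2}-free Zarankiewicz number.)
z(70, 145; 2, 2) ≤ (1/2)[70 + √(70² + 4·70·145·144)] = (1/2)[70 + √5851300] = 1244.473

Kővári–Sós–Turán: let r_1, ..., r_70 be the row sums and z = Σ r_i the total number of 1s. Each pair of columns can share at most one row with both entries 1 (else a 2×2 all-ones block appears), so Σ_i C(r_i, 2) ≤ C(145, 2) = 10440. By convexity Σ_i C(r_i, 2) ≥ 70·C(z/70, 2) = z(z − 70)/(2·70), giving z² − 70z − 70·145·144 ≤ 0 and hence z ≤ (1/2)[70 + √(4900 + 4·1461600)] = (1/2)[70 + √5851300] ≈ (1/2)(70 + 2418.9461) = 1244.473.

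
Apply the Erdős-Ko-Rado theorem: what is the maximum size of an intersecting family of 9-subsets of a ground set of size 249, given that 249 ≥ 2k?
max |F| = C(248, 8) = 316634191933059

The Erdős-Ko-Rado theorem states: for n ≥ 2k, an intersecting family of k-subsets of an n-element set has size at most C(n − 1, k − 1), with equality for 'star' families {A ⊆ [n] : |A| = k, i ∈ A} (fix an element i). For n = 249, k = 9: C(248, 8) = 316634191933059.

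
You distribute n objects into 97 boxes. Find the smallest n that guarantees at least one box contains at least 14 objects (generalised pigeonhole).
n = (14 − 1)·97 + 1 = 1262

By the generalised pigeonhole principle, to guarantee some box contains ≥ r objects we need more than (r − 1) · k objects total. Threshold: n = (r − 1) · k + 1. With r = 14 and k = 97: n = 13 · 97 + 1 = 1261 + 1 = 1262. For n = 1261 = 13 · 97, we can put exactly 13 objects in every box, avoiding 14 in any single one — so 1262 is tight.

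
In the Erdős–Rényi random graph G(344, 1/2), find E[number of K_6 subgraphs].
E[# K_6] = C(344, 6) · (1/2)^C(6, 2) = 2202820789092 / 2^15 = 550705197273/8192 ≈ 67224755.526489

For each 6-subset S of vertices (there are C(344, 6) = 2202820789092 such S), let X_S = 1 if S induces a K_6 (all C(6, 2) = 15 edges present). Then P(X_S = 1) = (1/2)^15 = 1/32768. By linearity of expectation, E[# K_6] = C(344, 6) · (1/2)^15 = 2202820789092 / 32768 = 550705197273/8192 ≈ 67224755.526489.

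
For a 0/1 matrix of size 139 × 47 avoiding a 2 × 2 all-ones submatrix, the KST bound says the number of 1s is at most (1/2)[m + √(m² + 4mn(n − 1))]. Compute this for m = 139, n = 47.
z(139, 47; 2, 2) ≤ (1/2)[139 + √(139² + 4·139·47·46)] = (1/2)[139 + √1221393] = 622.0833

Kővári–Sós–Turán: let r_1, ..., r_139 be the row sums and z = Σ r_i the total number of 1s. Each pair of columns can share at most one row with both entries 1 (else a 2×2 all-ones block appears), so Σ_i C(r_i, 2) ≤ C(47, 2) = 1081. By convexity Σ_i C(r_i, 2) ≥ 139·C(z/139, 2) = z(z − 139)/(2·139), giving z² − 139z − 139·47·46 ≤ 0 and hence z ≤ (1/2)[139 + √(19321 + 4·300518)] = (1/2)[139 + √1221393] ≈ (1/2)(139 + 1105.1665) = 622.0833.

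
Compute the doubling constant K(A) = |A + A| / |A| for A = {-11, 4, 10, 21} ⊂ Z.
K = |A + A| / |A| = 10/4 = 5/2

Enumerate A + A = {a + b : a, b ∈ A}. With |A| = 4, there are |A|^2 = 16 ordered sum pairs; collecting distinct values, A + A = {-22, -7, -1, 8, 10, 14, 20, 25, 31, 42}, so |A + A| = 10. Thus K = 10/4 = 5/2. For comparison, the minimum possible |A + A| over all 4-element sets is 2·4 − 1 = 7 (so min K = 7/4), attained only by arithmetic progressions.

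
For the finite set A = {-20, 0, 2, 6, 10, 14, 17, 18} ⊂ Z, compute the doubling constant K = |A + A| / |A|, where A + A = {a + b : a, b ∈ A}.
K = |A + A| / |A| = 30/8 = 15/4

Enumerate A + A = {a + b : a, b ∈ A}. With |A| = 8, there are |A|^2 = 64 ordered sum pairs; collecting distinct values, A + A = {-40, -20, -18, -14, -10, -6, -3, -2, 0, 2, 4, 6, 8, 10, 12, 14, 16, 17, 18, 19, 20, 23, 24, 27, 28, 31, 32, 34, 35, 36}, so |A + A| = 30. Thus K = 30/8 = 15/4. For comparison, the minimum possible |A + A| over all 8-element sets is 2·8 − 1 = 15 (so min K = 15/8), attained only by arithmetic progressions.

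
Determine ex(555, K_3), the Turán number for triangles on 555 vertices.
ex(555, K_3) = ⌊555^2/4⌋ = 77006

Mantel (1907): a triangle-free graph on n vertices has at most ⌊n^2/4⌋ edges, with equality for the complete bipartite graph K_{⌊n/2⌋, ⌈n/2⌉}. For n = 555: ⌊555^2/4⌋ = ⌊308025/4⌋ = 77006. The extremal graph is K_{277, 278}, which has 277·278 = 77006 edges.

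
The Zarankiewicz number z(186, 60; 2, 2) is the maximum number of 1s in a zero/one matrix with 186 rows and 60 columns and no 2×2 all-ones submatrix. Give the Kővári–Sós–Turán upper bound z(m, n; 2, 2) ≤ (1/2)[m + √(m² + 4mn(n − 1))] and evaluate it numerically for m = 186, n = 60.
z(186, 60; 2, 2) ≤ (1/2)[186 + √(186² + 4·186·60·59)] = (1/2)[186 + √2668356] = 909.7552

Kővári–Sós–Turán: let r_1, ..., r_186 be the row sums and z = Σ r_i the total number of 1s. Each pair of columns can share at most one row with both entries 1 (else a 2×2 all-ones block appears), so Σ_i C(r_i, 2) ≤ C(60, 2) = 1770. By convexity Σ_i C(r_i, 2) ≥ 186·C(z/186, 2) = z(z − 186)/(2·186), giving z² − 186z − 186·60·59 ≤ 0 and hence z ≤ (1/2)[186 + √(34596 + 4·658440)] = (1/2)[186 + √2668356] ≈ (1/2)(186 + 1633.5103) = 909.7552.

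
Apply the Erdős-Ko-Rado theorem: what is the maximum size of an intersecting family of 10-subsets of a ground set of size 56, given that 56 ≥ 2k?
max |F| = C(55, 9) = 6358402050

The Erdős-Ko-Rado theorem states: for n ≥ 2k, an intersecting family of k-subsets of an n-element set has size at most C(n − 1, k − 1), with equality for 'star' families {A ⊆ [n] : |A| = k, i ∈ A} (fix an element i). For n = 56, k = 10: C(55, 9) = 6358402050.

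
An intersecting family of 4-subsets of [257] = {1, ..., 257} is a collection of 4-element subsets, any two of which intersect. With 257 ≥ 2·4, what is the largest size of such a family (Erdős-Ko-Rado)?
max |F| = C(256, 3) = 2763520

The Erdős-Ko-Rado theorem states: for n ≥ 2k, an intersecting family of k-subsets of an n-element set has size at most C(n − 1, k − 1), with equality for 'star' families {A ⊆ [n] : |A| = k, i ∈ A} (fix an element i). For n = 257, k = 4: C(256, 3) = 2763520.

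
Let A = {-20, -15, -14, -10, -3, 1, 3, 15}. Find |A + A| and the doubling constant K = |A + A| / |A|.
K = |A + A| / |A| = 32/8 = 4

Enumerate A + A = {a + b : a, b ∈ A}. With |A| = 8, there are |A|^2 = 64 ordered sum pairs; collecting distinct values, A + A = {-40, -35, -34, -30, -29, -28, -25, -24, -23, -20, -19, -18, -17, -14, -13, -12, -11, -9, -7, -6, -5, -2, 0, 1, 2, 4, 5, 6, 12, 16, 18, 30}, so |A + A| = 32. Thus K = 32/8 = 4. For comparison, the minimum possible |A + A| over all 8-element sets is 2·8 − 1 = 15 (so min K = 15/8), attained only by arithmetic progressions.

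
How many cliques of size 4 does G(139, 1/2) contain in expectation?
E[# K_4] = C(139, 4) · (1/2)^C(4, 2) = 14891626 / 2^6 = 7445813/32 = 232681.65625

For each 4-subset S of vertices (there are C(139, 4) = 14891626 such S), let X_S = 1 if S induces a K_4 (all C(4, 2) = 6 edges present). Then P(X_S = 1) = (1/2)^6 = 1/64. By linearity of expectation, E[# K_4] = C(139, 4) · (1/2)^6 = 14891626 / 64 = 7445813/32 = 232681.65625.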